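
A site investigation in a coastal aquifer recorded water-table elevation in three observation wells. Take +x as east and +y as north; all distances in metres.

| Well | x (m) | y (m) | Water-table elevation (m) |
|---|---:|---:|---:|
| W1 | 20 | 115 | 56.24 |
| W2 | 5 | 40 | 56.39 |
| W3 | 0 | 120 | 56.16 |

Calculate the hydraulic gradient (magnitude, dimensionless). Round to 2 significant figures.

0.0043

Taking W1 as reference: W2−W1 = (-15, -75, +0.15); W3−W1 = (-20, 5, -0.08).
Solve a·Δx + b·Δy = Δh: det = (-15)·5 − (-20)·(-75) = -1575.
∂h/∂x = [(+0.15)·5 − (-0.08)·(-75)] / -1575 = +0.003333
∂h/∂y = [(-15)·(-0.08) − (-20)·(+0.15)] / -1575 = -0.002667
|∇h| = √(0.003333² + -0.002667²) = 0.004269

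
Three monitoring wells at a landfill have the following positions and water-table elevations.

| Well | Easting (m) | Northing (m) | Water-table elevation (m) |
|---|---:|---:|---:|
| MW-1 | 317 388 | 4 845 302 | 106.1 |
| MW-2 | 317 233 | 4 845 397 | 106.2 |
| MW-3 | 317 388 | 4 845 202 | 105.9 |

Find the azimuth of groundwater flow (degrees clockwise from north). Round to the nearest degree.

196°

Differences from MW-1: to MW-2 (Δx, Δy, Δh) = (-155, 95, +0.1); to MW-3 = (0, -100, -0.2).
Solve a·Δx + b·Δy = Δh: det = (-155)·(-100) − 0·95 = 15500.
∂h/∂x = [(+0.1)·(-100) − (-0.2)·95] / 15500 = +0.0005806
∂h/∂y = [(-155)·(-0.2) − 0·(+0.1)] / 15500 = +0.002000
Flow direction (−∇h) has components (-0.0005806 E, -0.002000 N).
Azimuth = atan2(E, N) = atan2(-0.0005806, -0.002000) = 196.2° ≈ 196°.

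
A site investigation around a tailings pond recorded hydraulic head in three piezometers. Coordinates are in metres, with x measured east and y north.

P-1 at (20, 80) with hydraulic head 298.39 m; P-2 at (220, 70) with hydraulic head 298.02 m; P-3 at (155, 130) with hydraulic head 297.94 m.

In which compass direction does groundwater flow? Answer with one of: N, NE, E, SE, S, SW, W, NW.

NE

Three-point gradient (reference P-1): Δ to P-2 = (200, -10, -0.37), Δ to P-3 = (135, 50, -0.45).
∂h/∂x = -0.002026, ∂h/∂y = -0.003529 (det = 11350).
Flow = −∇h = (+0.002026 east, +0.003529 north), which points northeast.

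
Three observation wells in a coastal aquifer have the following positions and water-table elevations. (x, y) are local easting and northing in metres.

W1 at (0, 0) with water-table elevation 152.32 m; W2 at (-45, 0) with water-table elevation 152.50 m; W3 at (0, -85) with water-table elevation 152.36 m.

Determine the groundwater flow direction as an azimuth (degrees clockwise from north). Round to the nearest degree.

083°

∂h/∂x = (152.50 − 152.32) / (-45 − 0) = -0.004000
∂h/∂y = (152.36 − 152.32) / (-85 − 0) = -0.0004706
Flow direction (−∇h) has components (+0.004000 E, +0.0004706 N).
Azimuth = atan2(E, N) = atan2(+0.004000, +0.0004706) = 83.3° ≈ 083°.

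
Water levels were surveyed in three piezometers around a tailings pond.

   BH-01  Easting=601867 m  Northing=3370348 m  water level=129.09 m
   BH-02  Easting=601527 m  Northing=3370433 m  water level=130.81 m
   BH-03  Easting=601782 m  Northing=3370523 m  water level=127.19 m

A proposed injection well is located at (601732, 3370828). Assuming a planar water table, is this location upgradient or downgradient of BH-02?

With h = a·x + b·y + c and BH-01 as origin, the differences give:
  (-340)·a + 85·b = +1.72
  (-85)·a + 175·b = -1.90
Eliminate b (×175 and ×85, subtract): -52275·a = 462.500 → a = ∂h/∂x = -0.008847
Back-substitute: b = ∂h/∂y = -0.01515.
Head at (601732, 3370828) = 129.09 + (-0.008847)·(-135) + (-0.01515)·(480) = 123.01 m.
That is lower than the 130.81 m at BH-02, so the point is downgradient.

downgradient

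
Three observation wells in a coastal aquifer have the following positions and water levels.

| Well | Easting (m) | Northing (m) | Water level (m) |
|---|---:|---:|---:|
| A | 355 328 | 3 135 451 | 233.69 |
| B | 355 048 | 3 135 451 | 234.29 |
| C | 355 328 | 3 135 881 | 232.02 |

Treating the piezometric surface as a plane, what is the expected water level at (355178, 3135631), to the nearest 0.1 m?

∂h/∂x = (234.29 − 233.69) / (355048 − 355328) = -0.002143
∂h/∂y = (232.02 − 233.69) / (3135881 − 3135451) = -0.003884
h(355178, 3135631) = 233.69 + (-0.002143)·(-150) + (-0.003884)·(180) = 233.69 +0.321 -0.699 = 233.312 m.

233.3 m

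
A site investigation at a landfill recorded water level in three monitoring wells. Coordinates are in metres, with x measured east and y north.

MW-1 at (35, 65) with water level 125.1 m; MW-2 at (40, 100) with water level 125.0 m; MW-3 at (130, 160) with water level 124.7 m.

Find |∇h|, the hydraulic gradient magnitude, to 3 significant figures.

Differences from MW-1: to MW-2 (Δx, Δy, Δh) = (5, 35, -0.1); to MW-3 = (95, 95, -0.4).
Determinant of the coordinate differences = 5·95 − 95·35 = -2850.
∂h/∂x = [(-0.1)·95 − (-0.4)·35] / -2850 = -0.001579
∂h/∂y = [5·(-0.4) − 95·(-0.1)] / -2850 = -0.002632
|∇h| = √(-0.001579² + -0.002632²) = 0.003069

0.00307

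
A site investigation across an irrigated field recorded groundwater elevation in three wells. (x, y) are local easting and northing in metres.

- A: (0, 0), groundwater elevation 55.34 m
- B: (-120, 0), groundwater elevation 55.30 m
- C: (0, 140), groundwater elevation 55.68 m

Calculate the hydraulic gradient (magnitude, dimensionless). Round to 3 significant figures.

0.00245

∂h/∂x = (55.30 − 55.34) / (-120 − 0) = +0.0003333
∂h/∂y = (55.68 − 55.34) / (140 − 0) = +0.002429
|∇h| = √(0.0003333² + 0.002429²) = 0.002452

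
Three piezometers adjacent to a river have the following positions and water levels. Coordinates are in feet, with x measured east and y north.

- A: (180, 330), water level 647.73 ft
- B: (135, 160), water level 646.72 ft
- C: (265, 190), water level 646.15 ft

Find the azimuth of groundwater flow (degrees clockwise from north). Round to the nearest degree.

141°

With h = a·x + b·y + c and A as origin, the differences give:
  (-45)·a + (-170)·b = -1.01
  85·a + (-140)·b = -1.58
Eliminate b (×(-140) and ×(-170), subtract): 20750·a = -127.200 → a = ∂h/∂x = -0.006130
Back-substitute: b = ∂h/∂y = +0.007564.
Flow direction (−∇h) has components (+0.006130 E, -0.007564 N).
Azimuth = atan2(E, N) = atan2(+0.006130, -0.007564) = 141.0° ≈ 141°.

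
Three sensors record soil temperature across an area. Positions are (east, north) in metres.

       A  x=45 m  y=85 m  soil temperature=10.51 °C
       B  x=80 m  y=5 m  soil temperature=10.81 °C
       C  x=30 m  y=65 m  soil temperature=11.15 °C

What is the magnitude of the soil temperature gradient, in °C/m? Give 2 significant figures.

Differences from A: to B (Δx, Δy, Δh) = (35, -80, +0.30); to C = (-15, -20, +0.64).
Determinant of the coordinate differences = 35·(-20) − (-15)·(-80) = -1900.
∂T/∂x = [(+0.30)·(-20) − (+0.64)·(-80)] / -1900 = -0.02379
∂T/∂y = [35·(+0.64) − (-15)·(+0.30)] / -1900 = -0.01416
|∇f| = √(-0.02379² + -0.01416²) = 0.02769 °C/m

0.028 °C/m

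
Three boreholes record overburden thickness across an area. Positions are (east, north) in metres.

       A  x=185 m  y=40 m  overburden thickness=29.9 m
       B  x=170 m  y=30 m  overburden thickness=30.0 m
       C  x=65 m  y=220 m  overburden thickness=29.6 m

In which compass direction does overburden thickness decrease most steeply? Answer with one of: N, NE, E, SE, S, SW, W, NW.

NE

Differences from A: to B (Δx, Δy, Δh) = (-15, -10, +0.1); to C = (-120, 180, -0.3).
Solve a·Δx + b·Δy = Δd: det = (-15)·180 − (-120)·(-10) = -3900.
∂d/∂x = [(+0.1)·180 − (-0.3)·(-10)] / -3900 = -0.003846
∂d/∂y = [(-15)·(-0.3) − (-120)·(+0.1)] / -3900 = -0.004231
Steepest decrease is along −∇f = (+0.003846 E, +0.004231 N) → northeast.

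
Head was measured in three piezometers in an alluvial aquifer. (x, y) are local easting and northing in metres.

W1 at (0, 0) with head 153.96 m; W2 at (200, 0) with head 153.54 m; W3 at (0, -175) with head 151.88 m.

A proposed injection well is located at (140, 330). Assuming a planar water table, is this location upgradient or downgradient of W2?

∂h/∂x = (153.54 − 153.96) / (200 − 0) = -0.002100
∂h/∂y = (151.88 − 153.96) / (-175 − 0) = +0.01189
Head at (140, 330) = 153.96 + (-0.002100)·(140) + (+0.01189)·(330) = 157.59 m.
That is higher than the 153.54 m at W2, so the point is upgradient.

upgradient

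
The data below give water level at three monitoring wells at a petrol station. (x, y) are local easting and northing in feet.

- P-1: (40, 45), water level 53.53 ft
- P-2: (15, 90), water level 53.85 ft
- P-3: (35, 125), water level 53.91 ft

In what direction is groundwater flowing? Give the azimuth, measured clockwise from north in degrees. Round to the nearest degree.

133°

Taking P-1 as reference: P-2−P-1 = (-25, 45, +0.32); P-3−P-1 = (-5, 80, +0.38).
Determinant of the coordinate differences = (-25)·80 − (-5)·45 = -1775.
∂h/∂x = [(+0.32)·80 − (+0.38)·45] / -1775 = -0.004789
∂h/∂y = [(-25)·(+0.38) − (-5)·(+0.32)] / -1775 = +0.004451
Flow direction (−∇h) has components (+0.004789 E, -0.004451 N).
Azimuth = atan2(E, N) = atan2(+0.004789, -0.004451) = 132.9° ≈ 133°.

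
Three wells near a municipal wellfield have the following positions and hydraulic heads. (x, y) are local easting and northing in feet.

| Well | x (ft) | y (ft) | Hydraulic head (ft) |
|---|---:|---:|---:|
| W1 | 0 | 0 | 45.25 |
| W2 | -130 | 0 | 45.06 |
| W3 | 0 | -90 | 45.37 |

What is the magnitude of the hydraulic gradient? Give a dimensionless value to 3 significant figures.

∂h/∂x = (45.06 − 45.25) / (-130 − 0) = +0.001462
∂h/∂y = (45.37 − 45.25) / (-90 − 0) = -0.001333
|∇h| = √(0.001462² + -0.001333²) = 0.001978

0.00198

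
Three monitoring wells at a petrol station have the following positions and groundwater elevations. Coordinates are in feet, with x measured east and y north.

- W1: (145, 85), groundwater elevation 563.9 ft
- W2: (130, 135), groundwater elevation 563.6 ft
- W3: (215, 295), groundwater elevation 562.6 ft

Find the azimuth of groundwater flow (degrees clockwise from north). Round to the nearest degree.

Differences from W1: to W2 (Δx, Δy, Δh) = (-15, 50, -0.3); to W3 = (70, 210, -1.3).
Solve a·Δx + b·Δy = Δh: det = (-15)·210 − 70·50 = -6650.
∂h/∂x = [(-0.3)·210 − (-1.3)·50] / -6650 = -0.0003008
∂h/∂y = [(-15)·(-1.3) − 70·(-0.3)] / -6650 = -0.006090
Flow direction (−∇h) has components (+0.0003008 E, +0.006090 N).
Azimuth = atan2(E, N) = atan2(+0.0003008, +0.006090) = 2.8° ≈ 003°.

003°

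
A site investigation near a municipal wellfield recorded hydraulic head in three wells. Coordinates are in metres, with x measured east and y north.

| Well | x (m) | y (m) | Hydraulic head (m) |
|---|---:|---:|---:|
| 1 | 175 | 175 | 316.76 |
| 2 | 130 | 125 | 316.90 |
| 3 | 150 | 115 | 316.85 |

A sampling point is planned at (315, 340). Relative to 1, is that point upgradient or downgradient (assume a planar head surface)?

downgradient

Three-point gradient (reference 1): Δ to 2 = (-45, -50, +0.14), Δ to 3 = (-25, -60, +0.09).
∂h/∂x = -0.002690, ∂h/∂y = -0.0003793 (det = 1450).
Head at (315, 340) = 316.76 + (-0.002690)·(140) + (-0.0003793)·(165) = 316.32 m.
That is lower than the 316.76 m at 1, so the point is downgradient.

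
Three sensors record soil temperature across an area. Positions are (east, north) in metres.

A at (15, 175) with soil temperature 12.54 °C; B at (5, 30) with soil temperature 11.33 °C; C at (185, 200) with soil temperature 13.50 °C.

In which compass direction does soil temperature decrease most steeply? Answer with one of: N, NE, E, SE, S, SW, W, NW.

Three-point gradient (reference A): Δ to B = (-10, -145, -1.21), Δ to C = (170, 25, +0.96).
∂T/∂x = +0.004465, ∂T/∂y = +0.008037 (det = 24400).
Steepest decrease is along −∇f = (-0.004465 E, -0.008037 N) → southwest.

SW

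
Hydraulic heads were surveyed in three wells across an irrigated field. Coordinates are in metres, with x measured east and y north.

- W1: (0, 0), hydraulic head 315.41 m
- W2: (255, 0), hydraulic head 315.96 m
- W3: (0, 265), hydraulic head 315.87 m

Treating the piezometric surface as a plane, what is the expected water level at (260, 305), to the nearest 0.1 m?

∂h/∂x = (315.96 − 315.41) / (255 − 0) = +0.002157
∂h/∂y = (315.87 − 315.41) / (265 − 0) = +0.001736
h(260, 305) = 315.41 + (+0.002157)·(260) + (+0.001736)·(305) = 315.41 +0.561 +0.529 = 316.500 m.

316.5 m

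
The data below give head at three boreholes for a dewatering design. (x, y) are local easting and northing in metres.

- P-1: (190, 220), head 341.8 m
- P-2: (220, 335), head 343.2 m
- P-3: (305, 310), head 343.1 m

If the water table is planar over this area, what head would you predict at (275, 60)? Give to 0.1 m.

340.1 m

Taking P-1 as reference: P-2−P-1 = (30, 115, +1.4); P-3−P-1 = (115, 90, +1.3).
Solve a·Δx + b·Δy = Δh: det = 30·90 − 115·115 = -10525.
∂h/∂x = [(+1.4)·90 − (+1.3)·115] / -10525 = +0.002233
∂h/∂y = [30·(+1.3) − 115·(+1.4)] / -10525 = +0.01159
h(275, 60) = 341.8 + (+0.002233)·(85) + (+0.01159)·(-160) = 341.8 +0.190 -1.855 = 340.135 m.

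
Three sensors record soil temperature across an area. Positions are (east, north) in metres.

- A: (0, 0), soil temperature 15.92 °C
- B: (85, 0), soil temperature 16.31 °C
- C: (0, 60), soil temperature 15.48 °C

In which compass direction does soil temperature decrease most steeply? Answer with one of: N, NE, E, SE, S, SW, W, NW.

∂T/∂x = (16.31 − 15.92) / (85 − 0) = +0.004588
∂T/∂y = (15.48 − 15.92) / (60 − 0) = -0.007333
Steepest decrease is along −∇f = (-0.004588 E, +0.007333 N) → northwest.

NW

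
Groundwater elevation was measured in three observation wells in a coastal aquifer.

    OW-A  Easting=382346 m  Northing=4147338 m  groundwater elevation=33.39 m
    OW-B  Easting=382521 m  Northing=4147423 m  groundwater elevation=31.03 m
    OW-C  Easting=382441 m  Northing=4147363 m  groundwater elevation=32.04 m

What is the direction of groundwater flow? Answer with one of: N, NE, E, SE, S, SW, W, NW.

E

Taking OW-A as reference: OW-B−OW-A = (175, 85, -2.36); OW-C−OW-A = (95, 25, -1.35).
Determinant of the coordinate differences = 175·25 − 95·85 = -3700.
∂h/∂x = [(-2.36)·25 − (-1.35)·85] / -3700 = -0.01507
∂h/∂y = [175·(-1.35) − 95·(-2.36)] / -3700 = +0.003257
Flow = −∇h = (+0.01507 east, -0.003257 north), which points east.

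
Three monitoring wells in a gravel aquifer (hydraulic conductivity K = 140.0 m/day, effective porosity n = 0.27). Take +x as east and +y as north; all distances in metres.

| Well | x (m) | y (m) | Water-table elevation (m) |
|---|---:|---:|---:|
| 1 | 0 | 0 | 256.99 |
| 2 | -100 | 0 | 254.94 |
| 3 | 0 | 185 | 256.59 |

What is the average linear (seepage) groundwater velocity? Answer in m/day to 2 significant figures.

11 m/day

∂h/∂x = (254.94 − 256.99) / (-100 − 0) = +0.02050
∂h/∂y = (256.59 − 256.99) / (185 − 0) = -0.002162
|∇h| = √(0.02050² + -0.002162²) = 0.02061
Seepage velocity v = K·i/n = 140.0 × 0.02061 / 0.27 = 10.69 m/day.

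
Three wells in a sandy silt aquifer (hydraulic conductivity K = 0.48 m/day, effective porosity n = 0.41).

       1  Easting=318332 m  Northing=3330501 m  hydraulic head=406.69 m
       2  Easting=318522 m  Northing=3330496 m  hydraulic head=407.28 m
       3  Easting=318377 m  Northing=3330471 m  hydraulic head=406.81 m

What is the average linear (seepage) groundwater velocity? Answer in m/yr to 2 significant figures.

1.4 m/yr

Three-point gradient (reference 1): Δ to 2 = (190, -5, +0.59), Δ to 3 = (45, -30, +0.12).
∂h/∂x = +0.003123, ∂h/∂y = +0.0006849 (det = -5475).
|∇h| = √(0.003123² + 0.0006849²) = 0.003197
Seepage velocity v = K·i/n = 0.48 × 0.003197 / 0.41 = 0.003743 m/day = 1.367 m/yr.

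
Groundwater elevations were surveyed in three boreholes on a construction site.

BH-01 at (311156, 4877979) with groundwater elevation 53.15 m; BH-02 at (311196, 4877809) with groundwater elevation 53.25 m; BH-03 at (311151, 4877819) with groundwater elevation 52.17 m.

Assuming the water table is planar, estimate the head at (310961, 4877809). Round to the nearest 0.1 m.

Three-point gradient (reference BH-01): Δ to BH-02 = (40, -170, +0.10), Δ to BH-03 = (-5, -160, -0.98).
∂h/∂x = +0.02519, ∂h/∂y = +0.005338 (det = -7250).
h(310961, 4877809) = 53.15 + (+0.02519)·(-195) + (+0.005338)·(-170) = 53.15 -4.911 -0.907 = 47.331 m.

47.3 m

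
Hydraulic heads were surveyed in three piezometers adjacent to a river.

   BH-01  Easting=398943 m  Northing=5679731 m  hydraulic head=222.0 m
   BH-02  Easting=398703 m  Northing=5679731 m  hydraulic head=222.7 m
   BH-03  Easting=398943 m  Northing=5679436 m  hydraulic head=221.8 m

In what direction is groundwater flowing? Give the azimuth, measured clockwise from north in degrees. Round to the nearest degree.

103°

∂h/∂x = (222.7 − 222.0) / (398703 − 398943) = -0.002917
∂h/∂y = (221.8 − 222.0) / (5679436 − 5679731) = +0.0006780
Flow direction (−∇h) has components (+0.002917 E, -0.0006780 N).
Azimuth = atan2(E, N) = atan2(+0.002917, -0.0006780) = 103.1° ≈ 103°.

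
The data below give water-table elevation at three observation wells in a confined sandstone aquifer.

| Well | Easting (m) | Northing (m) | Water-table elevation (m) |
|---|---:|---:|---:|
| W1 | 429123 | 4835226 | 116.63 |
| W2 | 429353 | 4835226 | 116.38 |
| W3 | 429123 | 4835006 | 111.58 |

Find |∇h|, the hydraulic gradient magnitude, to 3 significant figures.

∂h/∂x = (116.38 − 116.63) / (429353 − 429123) = -0.001087
∂h/∂y = (111.58 − 116.63) / (4835006 − 4835226) = +0.02295
|∇h| = √(-0.001087² + 0.02295²) = 0.02298

0.0230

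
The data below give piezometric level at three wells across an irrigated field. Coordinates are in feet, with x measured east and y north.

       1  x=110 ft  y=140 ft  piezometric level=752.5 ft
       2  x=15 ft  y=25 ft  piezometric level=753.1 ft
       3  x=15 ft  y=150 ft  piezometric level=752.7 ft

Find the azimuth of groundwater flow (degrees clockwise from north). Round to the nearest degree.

Taking 1 as reference: 2−1 = (-95, -115, +0.6); 3−1 = (-95, 10, +0.2).
Determinant of the coordinate differences = (-95)·10 − (-95)·(-115) = -11875.
∂h/∂x = [(+0.6)·10 − (+0.2)·(-115)] / -11875 = -0.002442
∂h/∂y = [(-95)·(+0.2) − (-95)·(+0.6)] / -11875 = -0.003200
Flow direction (−∇h) has components (+0.002442 E, +0.003200 N).
Azimuth = atan2(E, N) = atan2(+0.002442, +0.003200) = 37.3° ≈ 037°.

037°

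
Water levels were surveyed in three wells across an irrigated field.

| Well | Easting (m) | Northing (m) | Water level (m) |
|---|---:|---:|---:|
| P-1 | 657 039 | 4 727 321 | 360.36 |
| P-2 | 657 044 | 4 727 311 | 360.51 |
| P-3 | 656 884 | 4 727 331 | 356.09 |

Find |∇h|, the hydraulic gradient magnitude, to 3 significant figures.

Differences from P-1: to P-2 (Δx, Δy, Δh) = (5, -10, +0.15); to P-3 = (-155, 10, -4.27).
Determinant of the coordinate differences = 5·10 − (-155)·(-10) = -1500.
∂h/∂x = [(+0.15)·10 − (-4.27)·(-10)] / -1500 = +0.02747
∂h/∂y = [5·(-4.27) − (-155)·(+0.15)] / -1500 = -0.001267
|∇h| = √(0.02747² + -0.001267²) = 0.0275

0.0275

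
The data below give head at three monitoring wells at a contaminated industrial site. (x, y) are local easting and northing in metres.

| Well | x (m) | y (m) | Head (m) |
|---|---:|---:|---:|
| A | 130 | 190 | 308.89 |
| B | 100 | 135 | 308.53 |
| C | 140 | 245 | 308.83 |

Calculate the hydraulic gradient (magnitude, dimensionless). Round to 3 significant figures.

Three-point gradient (reference A): Δ to B = (-30, -55, -0.36), Δ to C = (10, 55, -0.06).
∂h/∂x = +0.02100, ∂h/∂y = -0.004909 (det = -1100).
|∇h| = √(0.02100² + -0.004909²) = 0.02157

0.0216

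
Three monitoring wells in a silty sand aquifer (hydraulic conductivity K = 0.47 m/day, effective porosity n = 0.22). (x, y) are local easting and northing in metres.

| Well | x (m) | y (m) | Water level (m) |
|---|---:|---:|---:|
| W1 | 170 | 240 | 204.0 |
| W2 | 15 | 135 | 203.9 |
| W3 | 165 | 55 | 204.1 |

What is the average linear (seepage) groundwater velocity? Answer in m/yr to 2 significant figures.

0.92 m/yr

Taking W1 as reference: W2−W1 = (-155, -105, -0.1); W3−W1 = (-5, -185, +0.1).
Determinant of the coordinate differences = (-155)·(-185) − (-5)·(-105) = 28150.
∂h/∂x = [(-0.1)·(-185) − (+0.1)·(-105)] / 28150 = +0.001030
∂h/∂y = [(-155)·(+0.1) − (-5)·(-0.1)] / 28150 = -0.0005684
|∇h| = √(0.001030² + -0.0005684²) = 0.001176
Seepage velocity v = K·i/n = 0.47 × 0.001176 / 0.22 = 0.002512 m/day = 0.9175 m/yr.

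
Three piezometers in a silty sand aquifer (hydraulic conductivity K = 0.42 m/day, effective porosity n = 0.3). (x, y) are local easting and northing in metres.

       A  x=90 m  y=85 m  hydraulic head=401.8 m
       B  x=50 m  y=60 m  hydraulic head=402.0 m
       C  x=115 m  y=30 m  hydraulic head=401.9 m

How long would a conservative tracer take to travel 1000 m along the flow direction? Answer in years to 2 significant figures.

450 years

Three-point gradient (reference A): Δ to B = (-40, -25, +0.2), Δ to C = (25, -55, +0.1).
∂h/∂x = -0.003009, ∂h/∂y = -0.003186 (det = 2825).
|∇h| = √(-0.003009² + -0.003186²) = 0.004382
Seepage velocity v = K·i/n = 0.42 × 0.004382 / 0.3 = 0.006135 m/day.
t = 1000 / 0.006135 = 1.63e+05 days = 446 years.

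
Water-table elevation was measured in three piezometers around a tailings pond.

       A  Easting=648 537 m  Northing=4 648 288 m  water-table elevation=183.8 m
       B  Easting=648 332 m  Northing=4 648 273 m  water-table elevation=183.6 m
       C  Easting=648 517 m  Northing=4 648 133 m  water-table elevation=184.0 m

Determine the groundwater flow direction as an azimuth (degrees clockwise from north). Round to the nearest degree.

Differences from A: to B (Δx, Δy, Δh) = (-205, -15, -0.2); to C = (-20, -155, +0.2).
Solve a·Δx + b·Δy = Δh: det = (-205)·(-155) − (-20)·(-15) = 31475.
∂h/∂x = [(-0.2)·(-155) − (+0.2)·(-15)] / 31475 = +0.001080
∂h/∂y = [(-205)·(+0.2) − (-20)·(-0.2)] / 31475 = -0.001430
Flow direction (−∇h) has components (-0.001080 E, +0.001430 N).
Azimuth = atan2(E, N) = atan2(-0.001080, +0.001430) = 322.9° ≈ 323°.

323°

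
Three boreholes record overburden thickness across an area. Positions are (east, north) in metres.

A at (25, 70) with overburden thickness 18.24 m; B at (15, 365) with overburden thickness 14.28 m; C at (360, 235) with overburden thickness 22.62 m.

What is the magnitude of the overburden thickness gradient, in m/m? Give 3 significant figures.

0.0232 m/m

Taking A as reference: B−A = (-10, 295, -3.96); C−A = (335, 165, +4.38).
Determinant of the coordinate differences = (-10)·165 − 335·295 = -100475.
∂d/∂x = [(-3.96)·165 − (+4.38)·295] / -100475 = +0.01936
∂d/∂y = [(-10)·(+4.38) − 335·(-3.96)] / -100475 = -0.01277
|∇f| = √(0.01936² + -0.01277²) = 0.02319 m/m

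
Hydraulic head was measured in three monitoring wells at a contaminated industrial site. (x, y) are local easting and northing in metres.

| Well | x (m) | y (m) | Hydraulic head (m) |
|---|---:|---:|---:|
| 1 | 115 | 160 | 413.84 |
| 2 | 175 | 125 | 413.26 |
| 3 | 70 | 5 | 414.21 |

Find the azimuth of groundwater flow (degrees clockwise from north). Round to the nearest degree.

With h = a·x + b·y + c and 1 as origin, the differences give:
  60·a + (-35)·b = -0.58
  (-45)·a + (-155)·b = +0.37
Eliminate b (×(-155) and ×(-35), subtract): -10875·a = 102.850 → a = ∂h/∂x = -0.009457
Back-substitute: b = ∂h/∂y = +0.0003586.
Flow direction (−∇h) has components (+0.009457 E, -0.0003586 N).
Azimuth = atan2(E, N) = atan2(+0.009457, -0.0003586) = 92.2° ≈ 092°.

092°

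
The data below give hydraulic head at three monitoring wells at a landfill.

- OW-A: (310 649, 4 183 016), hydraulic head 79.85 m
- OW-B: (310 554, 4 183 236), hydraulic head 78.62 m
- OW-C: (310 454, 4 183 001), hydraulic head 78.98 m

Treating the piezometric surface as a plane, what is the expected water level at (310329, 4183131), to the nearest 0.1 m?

77.9 m

With h = a·x + b·y + c and OW-A as origin, the differences give:
  (-95)·a + 220·b = -1.23
  (-195)·a + (-15)·b = -0.87
Eliminate b (×(-15) and ×220, subtract): 44325·a = 209.850 → a = ∂h/∂x = +0.004734
Back-substitute: b = ∂h/∂y = -0.003547.
h(310329, 4183131) = 79.85 + (+0.004734)·(-320) + (-0.003547)·(115) = 79.85 -1.515 -0.408 = 77.927 m.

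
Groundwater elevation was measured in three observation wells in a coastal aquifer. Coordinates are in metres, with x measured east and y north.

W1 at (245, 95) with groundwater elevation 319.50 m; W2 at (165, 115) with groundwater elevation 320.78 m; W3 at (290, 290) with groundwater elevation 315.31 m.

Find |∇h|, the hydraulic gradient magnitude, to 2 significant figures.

Differences from W1: to W2 (Δx, Δy, Δh) = (-80, 20, +1.28); to W3 = (45, 195, -4.19).
Determinant of the coordinate differences = (-80)·195 − 45·20 = -16500.
∂h/∂x = [(+1.28)·195 − (-4.19)·20] / -16500 = -0.02021
∂h/∂y = [(-80)·(-4.19) − 45·(+1.28)] / -16500 = -0.01682
|∇h| = √(-0.02021² + -0.01682²) = 0.02629

0.026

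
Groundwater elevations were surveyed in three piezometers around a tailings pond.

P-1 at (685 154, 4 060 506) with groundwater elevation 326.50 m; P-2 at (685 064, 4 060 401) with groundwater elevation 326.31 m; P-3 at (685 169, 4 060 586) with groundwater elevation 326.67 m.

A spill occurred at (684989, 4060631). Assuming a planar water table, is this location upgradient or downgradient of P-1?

upgradient

Three-point gradient (reference P-1): Δ to P-2 = (-90, -105, -0.19), Δ to P-3 = (15, 80, +0.17).
∂h/∂x = -0.0004711, ∂h/∂y = +0.002213 (det = -5625).
Head at (684989, 4060631) = 326.50 + (-0.0004711)·(-165) + (+0.002213)·(125) = 326.85 m.
That is higher than the 326.50 m at P-1, so the point is upgradient.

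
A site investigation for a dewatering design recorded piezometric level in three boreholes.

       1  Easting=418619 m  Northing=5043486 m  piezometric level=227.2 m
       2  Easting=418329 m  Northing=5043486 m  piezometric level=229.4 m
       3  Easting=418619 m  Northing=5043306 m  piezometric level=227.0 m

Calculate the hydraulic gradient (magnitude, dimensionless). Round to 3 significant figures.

0.00767

∂h/∂x = (229.4 − 227.2) / (418329 − 418619) = -0.007586
∂h/∂y = (227.0 − 227.2) / (5043306 − 5043486) = +0.001111
|∇h| = √(-0.007586² + 0.001111²) = 0.007667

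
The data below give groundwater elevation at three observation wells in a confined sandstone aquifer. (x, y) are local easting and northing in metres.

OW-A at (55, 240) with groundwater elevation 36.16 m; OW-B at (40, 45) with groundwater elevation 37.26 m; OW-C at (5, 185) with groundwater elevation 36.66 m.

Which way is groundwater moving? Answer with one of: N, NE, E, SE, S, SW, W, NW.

With h = a·x + b·y + c and OW-A as origin, the differences give:
  (-15)·a + (-195)·b = +1.10
  (-50)·a + (-55)·b = +0.50
Eliminate b (×(-55) and ×(-195), subtract): -8925·a = 37.000 → a = ∂h/∂x = -0.004146
Back-substitute: b = ∂h/∂y = -0.005322.
Flow = −∇h = (+0.004146 east, +0.005322 north), which points northeast.

NE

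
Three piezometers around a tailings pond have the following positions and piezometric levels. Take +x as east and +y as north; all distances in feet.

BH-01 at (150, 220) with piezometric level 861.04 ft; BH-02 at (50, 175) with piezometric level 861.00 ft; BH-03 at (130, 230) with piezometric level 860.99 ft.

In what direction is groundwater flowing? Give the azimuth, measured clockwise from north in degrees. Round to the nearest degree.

328°

Taking BH-01 as reference: BH-02−BH-01 = (-100, -45, -0.04); BH-03−BH-01 = (-20, 10, -0.05).
Determinant of the coordinate differences = (-100)·10 − (-20)·(-45) = -1900.
∂h/∂x = [(-0.04)·10 − (-0.05)·(-45)] / -1900 = +0.001395
∂h/∂y = [(-100)·(-0.05) − (-20)·(-0.04)] / -1900 = -0.002211
Flow direction (−∇h) has components (-0.001395 E, +0.002211 N).
Azimuth = atan2(E, N) = atan2(-0.001395, +0.002211) = 327.8° ≈ 328°.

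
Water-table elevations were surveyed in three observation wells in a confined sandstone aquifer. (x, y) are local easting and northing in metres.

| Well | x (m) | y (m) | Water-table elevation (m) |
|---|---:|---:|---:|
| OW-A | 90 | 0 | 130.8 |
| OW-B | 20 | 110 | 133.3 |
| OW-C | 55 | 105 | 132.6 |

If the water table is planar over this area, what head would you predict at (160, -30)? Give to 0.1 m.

With h = a·x + b·y + c and OW-A as origin, the differences give:
  (-70)·a + 110·b = +2.5
  (-35)·a + 105·b = +1.8
Eliminate b (×105 and ×110, subtract): -3500·a = 64.50 → a = ∂h/∂x = -0.01843
Back-substitute: b = ∂h/∂y = +0.01100.
h(160, -30) = 130.8 + (-0.01843)·(70) + (+0.01100)·(-30) = 130.8 -1.290 -0.330 = 129.180 m.

129.2 m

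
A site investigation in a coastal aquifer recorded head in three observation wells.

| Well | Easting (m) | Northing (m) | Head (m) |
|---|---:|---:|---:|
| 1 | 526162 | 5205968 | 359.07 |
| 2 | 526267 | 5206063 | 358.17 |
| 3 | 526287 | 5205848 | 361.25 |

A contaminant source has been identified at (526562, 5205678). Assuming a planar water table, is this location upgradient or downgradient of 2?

upgradient

With h = a·x + b·y + c and 1 as origin, the differences give:
  105·a + 95·b = -0.90
  125·a + (-120)·b = +2.18
Eliminate b (×(-120) and ×95, subtract): -24475·a = -99.100 → a = ∂h/∂x = +0.004049
Back-substitute: b = ∂h/∂y = -0.01395.
Head at (526562, 5205678) = 359.07 + (+0.004049)·(400) + (-0.01395)·(-290) = 364.73 m.
That is higher than the 358.17 m at 2, so the point is upgradient.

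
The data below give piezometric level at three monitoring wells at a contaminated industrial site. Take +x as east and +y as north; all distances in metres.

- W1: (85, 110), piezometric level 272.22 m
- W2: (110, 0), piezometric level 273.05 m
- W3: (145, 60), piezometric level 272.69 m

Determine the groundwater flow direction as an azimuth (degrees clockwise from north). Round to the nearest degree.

With h = a·x + b·y + c and W1 as origin, the differences give:
  25·a + (-110)·b = +0.83
  60·a + (-50)·b = +0.47
Eliminate b (×(-50) and ×(-110), subtract): 5350·a = 10.200 → a = ∂h/∂x = +0.001907
Back-substitute: b = ∂h/∂y = -0.007112.
Flow direction (−∇h) has components (-0.001907 E, +0.007112 N).
Azimuth = atan2(E, N) = atan2(-0.001907, +0.007112) = 345.0° ≈ 345°.

345°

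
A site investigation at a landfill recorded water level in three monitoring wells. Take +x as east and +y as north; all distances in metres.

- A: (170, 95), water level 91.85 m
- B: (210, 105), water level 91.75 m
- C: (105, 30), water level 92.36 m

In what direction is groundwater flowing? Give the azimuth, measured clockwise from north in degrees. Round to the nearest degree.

With h = a·x + b·y + c and A as origin, the differences give:
  40·a + 10·b = -0.10
  (-65)·a + (-65)·b = +0.51
Eliminate b (×(-65) and ×10, subtract): -1950·a = 1.400 → a = ∂h/∂x = -0.0007179
Back-substitute: b = ∂h/∂y = -0.007128.
Flow direction (−∇h) has components (+0.0007179 E, +0.007128 N).
Azimuth = atan2(E, N) = atan2(+0.0007179, +0.007128) = 5.8° ≈ 006°.

006°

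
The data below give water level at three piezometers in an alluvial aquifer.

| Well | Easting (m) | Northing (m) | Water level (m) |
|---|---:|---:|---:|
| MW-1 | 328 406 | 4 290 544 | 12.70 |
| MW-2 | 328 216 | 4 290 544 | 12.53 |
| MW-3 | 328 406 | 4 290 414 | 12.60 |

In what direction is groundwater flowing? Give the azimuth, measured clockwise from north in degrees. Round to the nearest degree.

229°

∂h/∂x = (12.53 − 12.70) / (328216 − 328406) = +0.0008947
∂h/∂y = (12.60 − 12.70) / (4290414 − 4290544) = +0.0007692
Flow direction (−∇h) has components (-0.0008947 E, -0.0007692 N).
Azimuth = atan2(E, N) = atan2(-0.0008947, -0.0007692) = 229.3° ≈ 229°.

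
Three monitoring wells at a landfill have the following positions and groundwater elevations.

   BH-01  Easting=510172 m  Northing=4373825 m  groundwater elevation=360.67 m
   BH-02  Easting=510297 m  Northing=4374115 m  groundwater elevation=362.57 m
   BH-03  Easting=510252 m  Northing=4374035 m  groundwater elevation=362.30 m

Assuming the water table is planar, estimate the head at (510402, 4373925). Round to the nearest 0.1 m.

356.8 m

With h = a·x + b·y + c and BH-01 as origin, the differences give:
  125·a + 290·b = +1.90
  80·a + 210·b = +1.63
Eliminate b (×210 and ×290, subtract): 3050·a = -73.700 → a = ∂h/∂x = -0.02416
Back-substitute: b = ∂h/∂y = +0.01697.
h(510402, 4373925) = 360.67 + (-0.02416)·(230) + (+0.01697)·(100) = 360.67 -5.558 +1.697 = 356.809 m.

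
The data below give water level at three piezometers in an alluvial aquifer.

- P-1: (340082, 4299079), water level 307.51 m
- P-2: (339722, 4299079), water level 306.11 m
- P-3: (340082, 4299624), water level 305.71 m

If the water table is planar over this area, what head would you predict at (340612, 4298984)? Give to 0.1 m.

∂h/∂x = (306.11 − 307.51) / (339722 − 340082) = +0.003889
∂h/∂y = (305.71 − 307.51) / (4299624 − 4299079) = -0.003303
h(340612, 4298984) = 307.51 + (+0.003889)·(530) + (-0.003303)·(-95) = 307.51 +2.061 +0.314 = 309.885 m.

309.9 m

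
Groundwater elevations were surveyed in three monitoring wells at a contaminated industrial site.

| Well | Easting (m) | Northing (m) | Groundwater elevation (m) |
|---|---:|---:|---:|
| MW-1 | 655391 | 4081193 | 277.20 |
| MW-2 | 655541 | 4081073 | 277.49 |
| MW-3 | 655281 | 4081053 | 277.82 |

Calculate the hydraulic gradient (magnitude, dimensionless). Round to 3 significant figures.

0.00378

Three-point gradient (reference MW-1): Δ to MW-2 = (150, -120, +0.29), Δ to MW-3 = (-110, -140, +0.62).
∂h/∂x = -0.0009883, ∂h/∂y = -0.003652 (det = -34200).
|∇h| = √(-0.0009883² + -0.003652²) = 0.003783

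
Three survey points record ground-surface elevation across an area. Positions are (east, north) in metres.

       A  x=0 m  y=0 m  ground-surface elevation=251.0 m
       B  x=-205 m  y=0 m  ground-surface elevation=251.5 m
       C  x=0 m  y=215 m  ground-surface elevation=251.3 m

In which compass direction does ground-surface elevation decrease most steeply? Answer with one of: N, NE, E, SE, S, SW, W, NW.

∂z/∂x = (251.5 − 251.0) / (-205 − 0) = -0.002439
∂z/∂y = (251.3 − 251.0) / (215 − 0) = +0.001395
Steepest decrease is along −∇f = (+0.002439 E, -0.001395 N) → southeast.

SE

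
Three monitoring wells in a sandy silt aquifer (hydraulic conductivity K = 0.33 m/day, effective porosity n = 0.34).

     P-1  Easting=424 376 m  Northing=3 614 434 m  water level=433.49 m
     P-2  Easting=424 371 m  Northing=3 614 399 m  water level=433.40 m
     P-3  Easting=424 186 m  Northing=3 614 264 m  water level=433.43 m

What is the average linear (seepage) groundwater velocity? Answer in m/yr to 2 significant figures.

1.3 m/yr

With h = a·x + b·y + c and P-1 as origin, the differences give:
  (-5)·a + (-35)·b = -0.09
  (-190)·a + (-170)·b = -0.06
Eliminate b (×(-170) and ×(-35), subtract): -5800·a = 13.200 → a = ∂h/∂x = -0.002276
Back-substitute: b = ∂h/∂y = +0.002897.
|∇h| = √(-0.002276² + 0.002897²) = 0.003684
Seepage velocity v = K·i/n = 0.33 × 0.003684 / 0.34 = 0.003576 m/day = 1.306 m/yr.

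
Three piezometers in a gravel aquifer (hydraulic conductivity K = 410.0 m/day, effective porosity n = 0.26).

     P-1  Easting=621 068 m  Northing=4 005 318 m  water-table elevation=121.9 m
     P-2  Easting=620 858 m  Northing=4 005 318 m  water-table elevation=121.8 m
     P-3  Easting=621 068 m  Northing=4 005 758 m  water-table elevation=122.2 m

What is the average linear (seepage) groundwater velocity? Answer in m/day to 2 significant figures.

∂h/∂x = (121.8 − 121.9) / (620858 − 621068) = +0.0004762
∂h/∂y = (122.2 − 121.9) / (4005758 − 4005318) = +0.0006818
|∇h| = √(0.0004762² + 0.0006818²) = 0.0008316
Seepage velocity v = K·i/n = 410.0 × 0.0008316 / 0.26 = 1.311 m/day.

1.3 m/day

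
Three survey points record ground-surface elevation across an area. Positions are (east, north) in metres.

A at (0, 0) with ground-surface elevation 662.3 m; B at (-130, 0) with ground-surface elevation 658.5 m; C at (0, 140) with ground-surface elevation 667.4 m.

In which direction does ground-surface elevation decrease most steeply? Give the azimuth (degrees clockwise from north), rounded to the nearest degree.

219°

∂z/∂x = (658.5 − 662.3) / (-130 − 0) = +0.02923
∂z/∂y = (667.4 − 662.3) / (140 − 0) = +0.03643
Steepest decrease is along −∇f: components (-0.02923 E, -0.03643 N).
Azimuth = atan2(-0.02923, -0.03643) = 218.7° ≈ 219°.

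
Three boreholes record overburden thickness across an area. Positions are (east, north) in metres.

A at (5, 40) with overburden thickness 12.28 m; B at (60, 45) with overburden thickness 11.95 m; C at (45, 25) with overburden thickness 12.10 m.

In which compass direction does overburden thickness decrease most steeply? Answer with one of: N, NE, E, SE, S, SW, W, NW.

NE

With d = a·x + b·y + c and A as origin, the differences give:
  55·a + 5·b = -0.33
  40·a + (-15)·b = -0.18
Eliminate b (×(-15) and ×5, subtract): -1025·a = 5.850 → a = ∂d/∂x = -0.005707
Back-substitute: b = ∂d/∂y = -0.003220.
Steepest decrease is along −∇f = (+0.005707 E, +0.003220 N) → northeast.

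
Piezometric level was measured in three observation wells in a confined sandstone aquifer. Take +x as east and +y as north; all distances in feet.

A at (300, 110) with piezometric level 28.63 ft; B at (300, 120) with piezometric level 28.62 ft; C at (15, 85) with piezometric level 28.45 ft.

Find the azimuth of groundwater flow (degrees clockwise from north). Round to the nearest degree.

Taking A as reference: B−A = (0, 10, -0.01); C−A = (-285, -25, -0.18).
Determinant of the coordinate differences = 0·(-25) − (-285)·10 = 2850.
∂h/∂x = [(-0.01)·(-25) − (-0.18)·10] / 2850 = +0.0007193
∂h/∂y = [0·(-0.18) − (-285)·(-0.01)] / 2850 = -0.0010000
Flow direction (−∇h) has components (-0.0007193 E, +0.0010000 N).
Azimuth = atan2(E, N) = atan2(-0.0007193, +0.0010000) = 324.3° ≈ 324°.

324°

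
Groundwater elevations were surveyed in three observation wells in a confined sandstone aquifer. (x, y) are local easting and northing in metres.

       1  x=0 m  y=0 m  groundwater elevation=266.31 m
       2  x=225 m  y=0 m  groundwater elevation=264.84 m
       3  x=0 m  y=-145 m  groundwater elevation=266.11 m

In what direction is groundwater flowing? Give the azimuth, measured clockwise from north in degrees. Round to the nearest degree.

∂h/∂x = (264.84 − 266.31) / (225 − 0) = -0.006533
∂h/∂y = (266.11 − 266.31) / (-145 − 0) = +0.001379
Flow direction (−∇h) has components (+0.006533 E, -0.001379 N).
Azimuth = atan2(E, N) = atan2(+0.006533, -0.001379) = 101.9° ≈ 102°.

102°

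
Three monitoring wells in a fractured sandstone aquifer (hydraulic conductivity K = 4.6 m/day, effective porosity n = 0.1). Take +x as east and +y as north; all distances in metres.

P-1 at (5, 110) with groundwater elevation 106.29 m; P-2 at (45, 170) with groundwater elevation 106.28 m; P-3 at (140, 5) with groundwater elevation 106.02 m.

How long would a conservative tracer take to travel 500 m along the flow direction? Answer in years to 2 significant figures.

Taking P-1 as reference: P-2−P-1 = (40, 60, -0.01); P-3−P-1 = (135, -105, -0.27).
Determinant of the coordinate differences = 40·(-105) − 135·60 = -12300.
∂h/∂x = [(-0.01)·(-105) − (-0.27)·60] / -12300 = -0.001402
∂h/∂y = [40·(-0.27) − 135·(-0.01)] / -12300 = +0.0007683
|∇h| = √(-0.001402² + 0.0007683²) = 0.001599
Seepage velocity v = K·i/n = 4.6 × 0.001599 / 0.1 = 0.07355 m/day.
t = 500 / 0.07355 = 6798 days = 18.6 years.

19 years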